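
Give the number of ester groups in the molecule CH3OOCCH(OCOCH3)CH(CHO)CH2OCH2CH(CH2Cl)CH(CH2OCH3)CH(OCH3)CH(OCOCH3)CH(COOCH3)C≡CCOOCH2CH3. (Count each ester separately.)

5

Reading the structure from left to right:
  CH3OOC: CH3O–C(=O)–: carbonyl C bonded to C and to –OCH3 → ester (not ketone + ether).
  CH(OCOCH3): pendant –OC(=O)CH3: an acyloxy group → ester.
  CH(CHO): pendant –CHO: carbonyl C bonded to C and H → aldehyde.
  CH2OCH2: C–O–C with sp³ carbons on both sides and no adjacent C=O → ether.
  CH(CH2Cl): pendant –CH2X: halogen on sp³ carbon → alkyl halide.
  CH(CH2OCH3): pendant –CH2OCH3: C–O–C linkage → ether.
  CH(OCH3): pendant –OCH3: C–O–C with sp³ C, no adjacent C=O → ether.
  CH(OCOCH3): pendant –OC(=O)CH3: an acyloxy group → ester.
  CH(COOCH3): pendant –COOCH3: carbonyl C bonded to C and –OCH3 → ester.
  C≡C: C≡C triple bond → alkyne.
  COOCH2CH3: –C(=O)OCH2CH3: carbonyl C bonded to C and to –OEt → ester.
Ester appears at: CH3OOC, CH(OCOCH3), CH(OCOCH3), CH(COOCH3), COOCH2CH3 → 5.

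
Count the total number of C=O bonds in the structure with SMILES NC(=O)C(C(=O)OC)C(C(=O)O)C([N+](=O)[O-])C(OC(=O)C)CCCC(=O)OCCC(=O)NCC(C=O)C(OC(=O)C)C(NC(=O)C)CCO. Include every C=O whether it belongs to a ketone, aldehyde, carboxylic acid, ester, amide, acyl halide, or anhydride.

H2NCO: amide, 1 C=O (running total 1).
CH(COOCH3): ester, 1 C=O (running total 2).
CH(COOH): carboxylic acid, 1 C=O (running total 3).
CH(OCOCH3): ester, 1 C=O (running total 4).
CH2COOCH2: ester, 1 C=O (running total 5).
CH2CONHCH2: amide, 1 C=O (running total 6).
CH(CHO): aldehyde, 1 C=O (running total 7).
CH(OCOCH3): ester, 1 C=O (running total 8).
CH(NHCOCH3): amide, 1 C=O (running total 9).

9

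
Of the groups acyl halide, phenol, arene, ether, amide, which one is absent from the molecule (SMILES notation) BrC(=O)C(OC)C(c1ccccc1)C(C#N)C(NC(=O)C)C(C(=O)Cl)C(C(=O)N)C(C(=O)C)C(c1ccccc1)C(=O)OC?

amide: present (CH(NHCOCH3) — pendant –NHC(=O)CH3: N bonded to a carbonyl → amide (not amine)).
ether: present (CH(OCH3) — pendant –OCH3: C–O–C with sp³ C, no adjacent C=O → ether).
arene: present (CH(C6H5) — pendant –C6H5: benzene ring → arene).
acyl halide: present (BrCO — –C(=O)Br: carbonyl C bonded to C and to a halogen → acyl halide (not alkyl halide)).
phenol: no segment matches this pattern.

phenol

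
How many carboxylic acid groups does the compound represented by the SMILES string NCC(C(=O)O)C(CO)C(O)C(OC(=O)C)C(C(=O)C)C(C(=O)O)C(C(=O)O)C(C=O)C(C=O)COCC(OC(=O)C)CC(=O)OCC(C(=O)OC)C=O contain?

3

Taking each segment in turn:
  H2NCH2: –NH2 on an sp³ carbon with no adjacent C=O → amine.
  CH(COOH): pendant –COOH: carbonyl C bonded to C and –OH → carboxylic acid.
  CH(CH2OH): pendant –CH2OH on an sp³ backbone C → alcohol.
  CH(OH): –OH on an sp³ carbon → alcohol (secondary).
  CH(OCOCH3): pendant –OC(=O)CH3: an acyloxy group → ester.
  CH(COCH3): pendant –COCH3: carbonyl C bonded to two carbons → ketone.
  CH(COOH): pendant –COOH: carbonyl C bonded to C and –OH → carboxylic acid.
  CH(COOH): pendant –COOH: carbonyl C bonded to C and –OH → carboxylic acid.
  CH(CHO): pendant –CHO: carbonyl C bonded to C and H → aldehyde.
  CH(CHO): pendant –CHO: carbonyl C bonded to C and H → aldehyde.
  CH2OCH2: C–O–C with sp³ carbons on both sides and no adjacent C=O → ether.
  CH(OCOCH3): pendant –OC(=O)CH3: an acyloxy group → ester.
  CH2COOCH2: –C(=O)–O–C with C on the carbonyl side → ester.
  CH(COOCH3): pendant –COOCH3: carbonyl C bonded to C and –OCH3 → ester.
  CHO: terminal –CHO: carbonyl C bonded to H and C → aldehyde.
Carboxylic acid appears at: CH(COOH), CH(COOH), CH(COOH) → 3.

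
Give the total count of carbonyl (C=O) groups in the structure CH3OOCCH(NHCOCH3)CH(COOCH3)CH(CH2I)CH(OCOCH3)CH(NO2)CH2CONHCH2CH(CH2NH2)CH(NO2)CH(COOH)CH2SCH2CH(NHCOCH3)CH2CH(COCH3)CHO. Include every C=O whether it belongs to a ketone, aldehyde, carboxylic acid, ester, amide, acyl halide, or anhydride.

9

CH3OOC: ester, 1 C=O (running total 1).
CH(NHCOCH3): amide, 1 C=O (running total 2).
CH(COOCH3): ester, 1 C=O (running total 3).
CH(OCOCH3): ester, 1 C=O (running total 4).
CH2CONHCH2: amide, 1 C=O (running total 5).
CH(COOH): carboxylic acid, 1 C=O (running total 6).
CH(NHCOCH3): amide, 1 C=O (running total 7).
CH(COCH3): ketone, 1 C=O (running total 8).
CHO: aldehyde, 1 C=O (running total 9).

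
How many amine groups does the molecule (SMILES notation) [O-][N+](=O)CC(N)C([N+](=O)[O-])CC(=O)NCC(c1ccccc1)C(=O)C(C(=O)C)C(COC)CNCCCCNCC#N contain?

3

Reading the structure from left to right:
  O2NCH2: –NO2 on carbon → nitro group.
  CH(NH2): –NH2 on an sp³ carbon with no adjacent C=O → amine.
  CH(NO2): –NO2 on an sp³ carbon → nitro (the N=O is not a carbonyl).
  CH2CONHCH2: –C(=O)–N– linkage → amide (the N is not an amine).
  CH(C6H5): pendant –C6H5: benzene ring → arene.
  CO: –C(=O)– with carbon on both sides → ketone.
  CH(COCH3): pendant –COCH3: carbonyl C bonded to two carbons → ketone.
  CH(CH2OCH3): pendant –CH2OCH3: C–O–C linkage → ether.
  CH2NHCH2: C–N–C with sp³ carbons and no adjacent C=O → amine (secondary).
  CH2NHCH2: C–N–C with sp³ carbons and no adjacent C=O → amine (secondary).
  CN: –C≡N: carbon triple-bonded to nitrogen → nitrile.
Amine appears at: CH(NH2), CH2NHCH2, CH2NHCH2 → 3.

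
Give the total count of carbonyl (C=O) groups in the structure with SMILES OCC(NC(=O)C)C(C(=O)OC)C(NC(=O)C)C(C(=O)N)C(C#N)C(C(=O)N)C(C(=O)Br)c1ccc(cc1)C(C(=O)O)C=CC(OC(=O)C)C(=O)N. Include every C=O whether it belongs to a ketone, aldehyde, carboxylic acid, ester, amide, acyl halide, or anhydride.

CH(NHCOCH3): amide, 1 C=O (running total 1).
CH(COOCH3): ester, 1 C=O (running total 2).
CH(NHCOCH3): amide, 1 C=O (running total 3).
CH(CONH2): amide, 1 C=O (running total 4).
CH(CONH2): amide, 1 C=O (running total 5).
CH(COBr): acyl halide, 1 C=O (running total 6).
CH(COOH): carboxylic acid, 1 C=O (running total 7).
CH(OCOCH3): ester, 1 C=O (running total 8).
CONH2: amide, 1 C=O (running total 9).

9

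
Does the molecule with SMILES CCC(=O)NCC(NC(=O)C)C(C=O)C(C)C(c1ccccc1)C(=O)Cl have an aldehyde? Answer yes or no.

yes

–C(=O)–N– linkage → amide (the N is not an amine).
pendant –NHC(=O)CH3: N bonded to a carbonyl → amide (not amine).
pendant –CHO: carbonyl C bonded to C and H → aldehyde.
pendant –C6H5: benzene ring → arene.
–C(=O)Cl: carbonyl C bonded to C and to a halogen → acyl halide (not alkyl halide).
The CH(CHO) segment supplies the aldehyde: pendant –CHO: carbonyl C bonded to C and H → aldehyde.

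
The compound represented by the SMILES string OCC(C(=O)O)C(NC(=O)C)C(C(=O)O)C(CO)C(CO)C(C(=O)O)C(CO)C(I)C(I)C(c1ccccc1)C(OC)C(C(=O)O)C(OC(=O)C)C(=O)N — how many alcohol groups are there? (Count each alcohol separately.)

4

HO– on an sp³ carbon → alcohol.
pendant –COOH: carbonyl C bonded to C and –OH → carboxylic acid.
pendant –NHC(=O)CH3: N bonded to a carbonyl → amide (not amine).
pendant –COOH: carbonyl C bonded to C and –OH → carboxylic acid.
pendant –CH2OH on an sp³ backbone C → alcohol.
pendant –CH2OH on an sp³ backbone C → alcohol.
pendant –COOH: carbonyl C bonded to C and –OH → carboxylic acid.
pendant –CH2OH on an sp³ backbone C → alcohol.
halogen on an sp³ carbon → alkyl halide.
halogen on an sp³ carbon → alkyl halide.
pendant –C6H5: benzene ring → arene.
pendant –OCH3: C–O–C with sp³ C, no adjacent C=O → ether.
pendant –COOH: carbonyl C bonded to C and –OH → carboxylic acid.
pendant –OC(=O)CH3: an acyloxy group → ester.
–C(=O)NH2: carbonyl C bonded to C and to N → amide (the N is not a separate amine).
Alcohol appears at: HOCH2, CH(CH2OH), CH(CH2OH), CH(CH2OH) → 4.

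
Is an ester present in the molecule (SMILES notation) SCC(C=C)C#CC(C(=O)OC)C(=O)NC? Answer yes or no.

–SH on an sp³ carbon → thiol.
pendant –CH=CH2: C=C double bond → alkene.
C≡C triple bond → alkyne.
pendant –COOCH3: carbonyl C bonded to C and –OCH3 → ester.
–C(=O)NHCH3: carbonyl C bonded to C and to N → amide (the N is not an amine).
The CH(COOCH3) segment supplies the ester: pendant –COOCH3: carbonyl C bonded to C and –OCH3 → ester.

yes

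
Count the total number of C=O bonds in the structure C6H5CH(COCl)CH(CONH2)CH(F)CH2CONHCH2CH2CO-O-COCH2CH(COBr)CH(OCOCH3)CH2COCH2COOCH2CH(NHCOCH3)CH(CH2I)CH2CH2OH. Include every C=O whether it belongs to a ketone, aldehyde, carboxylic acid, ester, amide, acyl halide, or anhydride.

10

CH(COCl): acyl halide, 1 C=O (running total 1).
CH(CONH2): amide, 1 C=O (running total 2).
CH2CONHCH2: amide, 1 C=O (running total 3).
CH2CO-O-COCH2: anhydride, 2 C=O (running total 5).
CH(COBr): acyl halide, 1 C=O (running total 6).
CH(OCOCH3): ester, 1 C=O (running total 7).
CO: ketone, 1 C=O (running total 8).
CH2COOCH2: ester, 1 C=O (running total 9).
CH(NHCOCH3): amide, 1 C=O (running total 10).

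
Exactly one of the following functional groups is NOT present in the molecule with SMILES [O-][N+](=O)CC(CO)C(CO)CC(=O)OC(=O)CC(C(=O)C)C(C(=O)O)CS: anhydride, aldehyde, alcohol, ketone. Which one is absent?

anhydride: present (CH2CO-O-COCH2 — two acyl groups sharing one oxygen, –C(=O)–O–C(=O)– → anhydride).
ketone: present (CH(COCH3) — pendant –COCH3: carbonyl C bonded to two carbons → ketone).
alcohol: present (CH(CH2OH) — pendant –CH2OH on an sp³ backbone C → alcohol).
aldehyde: absent. In CH(COCH3), the carbonyl carbon is bonded to two carbons, so it is a ketone, not an aldehyde. In CH(COOH), the carbonyl carbon bears –OH, not –H, so it is a carboxylic acid.

aldehyde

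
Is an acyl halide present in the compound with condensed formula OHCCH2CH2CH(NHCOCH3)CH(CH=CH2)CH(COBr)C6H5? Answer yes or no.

yes

Working along the chain:
  OHC: terminal –CHO: carbonyl C bonded to H and C → aldehyde.
  CH(NHCOCH3): pendant –NHC(=O)CH3: N bonded to a carbonyl → amide (not amine).
  CH(CH=CH2): pendant –CH=CH2: C=C double bond → alkene.
  CH(COBr): pendant –C(=O)X: carbonyl C bonded to C and halogen → acyl halide.
  C6H5: –C6H5 phenyl ring → arene.
The CH(COBr) segment supplies the acyl halide: pendant –C(=O)X: carbonyl C bonded to C and halogen → acyl halide.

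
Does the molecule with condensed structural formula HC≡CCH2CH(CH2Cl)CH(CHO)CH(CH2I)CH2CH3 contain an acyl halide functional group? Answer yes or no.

no

C≡C triple bond → alkyne.
pendant –CH2X: halogen on sp³ carbon → alkyl halide.
pendant –CHO: carbonyl C bonded to C and H → aldehyde.
pendant –CH2X: halogen on sp³ carbon → alkyl halide.
The groups actually present are: aldehyde, alkyl halide, alkyne.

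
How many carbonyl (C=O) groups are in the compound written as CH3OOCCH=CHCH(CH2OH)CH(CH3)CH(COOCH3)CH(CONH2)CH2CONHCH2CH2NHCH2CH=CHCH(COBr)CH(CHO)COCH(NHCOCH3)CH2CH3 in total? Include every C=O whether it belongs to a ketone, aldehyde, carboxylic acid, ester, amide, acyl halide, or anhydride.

8

CH3OOC: ester, 1 C=O (running total 1).
CH(COOCH3): ester, 1 C=O (running total 2).
CH(CONH2): amide, 1 C=O (running total 3).
CH2CONHCH2: amide, 1 C=O (running total 4).
CH(COBr): acyl halide, 1 C=O (running total 5).
CH(CHO): aldehyde, 1 C=O (running total 6).
CO: ketone, 1 C=O (running total 7).
CH(NHCOCH3): amide, 1 C=O (running total 8).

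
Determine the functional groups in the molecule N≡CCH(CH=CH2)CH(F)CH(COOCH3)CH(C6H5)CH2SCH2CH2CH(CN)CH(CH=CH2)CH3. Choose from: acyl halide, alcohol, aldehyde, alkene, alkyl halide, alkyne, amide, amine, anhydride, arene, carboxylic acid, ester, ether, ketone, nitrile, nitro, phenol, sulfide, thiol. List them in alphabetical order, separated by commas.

Reading the structure from left to right:
  N≡C: N≡C–: carbon triple-bonded to nitrogen → nitrile.
  CH(CH=CH2): pendant –CH=CH2: C=C double bond → alkene.
  CH(F): halogen on an sp³ carbon → alkyl halide.
  CH(COOCH3): pendant –COOCH3: carbonyl C bonded to C and –OCH3 → ester.
  CH(C6H5): pendant –C6H5: benzene ring → arene.
  CH2SCH2: C–S–C linkage → sulfide (thioether).
  CH(CN): pendant –C≡N: nitrile.
  CH(CH=CH2): pendant –CH=CH2: C=C double bond → alkene.

alkene, alkyl halide, arene, ester, nitrile, sulfide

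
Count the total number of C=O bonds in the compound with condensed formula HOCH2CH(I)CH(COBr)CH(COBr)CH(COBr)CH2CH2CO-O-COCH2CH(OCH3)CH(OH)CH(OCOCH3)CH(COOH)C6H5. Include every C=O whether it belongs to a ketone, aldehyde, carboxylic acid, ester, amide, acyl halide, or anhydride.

7

CH(COBr): acyl halide, 1 C=O (running total 1).
CH(COBr): acyl halide, 1 C=O (running total 2).
CH(COBr): acyl halide, 1 C=O (running total 3).
CH2CO-O-COCH2: anhydride, 2 C=O (running total 5).
CH(OCOCH3): ester, 1 C=O (running total 6).
CH(COOH): carboxylic acid, 1 C=O (running total 7).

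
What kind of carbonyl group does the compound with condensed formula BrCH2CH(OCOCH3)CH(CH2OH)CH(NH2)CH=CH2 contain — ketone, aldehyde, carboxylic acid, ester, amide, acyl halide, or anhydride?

The carbonyl is in the CH(OCOCH3) segment: pendant –OC(=O)CH3: an acyloxy group → ester.

ester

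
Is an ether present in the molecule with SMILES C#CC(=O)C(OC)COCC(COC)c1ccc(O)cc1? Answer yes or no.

Reading the structure from left to right:
  HC≡C: C≡C triple bond → alkyne.
  CO: –C(=O)– with carbon on both sides → ketone.
  CH(OCH3): pendant –OCH3: C–O–C with sp³ C, no adjacent C=O → ether.
  CH2OCH2: C–O–C with sp³ carbons on both sides and no adjacent C=O → ether.
  CH(CH2OCH3): pendant –CH2OCH3: C–O–C linkage → ether.
  C6H4OH: –OH attached directly to an aromatic ring → phenol (not alcohol); the ring itself is an arene.
The CH(OCH3) segment supplies the ether: pendant –OCH3: C–O–C with sp³ C, no adjacent C=O → ether.

yes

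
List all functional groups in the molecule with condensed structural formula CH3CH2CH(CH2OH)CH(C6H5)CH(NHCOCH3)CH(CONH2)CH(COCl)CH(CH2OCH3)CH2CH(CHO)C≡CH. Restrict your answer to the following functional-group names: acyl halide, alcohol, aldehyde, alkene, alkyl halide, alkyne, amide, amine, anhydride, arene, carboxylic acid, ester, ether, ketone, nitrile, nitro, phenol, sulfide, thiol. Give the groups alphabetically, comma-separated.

acyl halide, alcohol, aldehyde, alkyne, amide, arene, ether

Reading the structure from left to right:
  CH(CH2OH): pendant –CH2OH on an sp³ backbone C → alcohol.
  CH(C6H5): pendant –C6H5: benzene ring → arene.
  CH(NHCOCH3): pendant –NHC(=O)CH3: N bonded to a carbonyl → amide (not amine).
  CH(CONH2): pendant –CONH2: carbonyl C bonded to C and N → amide.
  CH(COCl): pendant –C(=O)X: carbonyl C bonded to C and halogen → acyl halide.
  CH(CH2OCH3): pendant –CH2OCH3: C–O–C linkage → ether.
  CH(CHO): pendant –CHO: carbonyl C bonded to C and H → aldehyde.
  C≡CH: C≡C triple bond → alkyne.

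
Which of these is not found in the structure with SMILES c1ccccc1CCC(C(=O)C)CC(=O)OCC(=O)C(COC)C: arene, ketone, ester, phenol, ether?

ester: present (CH2COOCH2 — –C(=O)–O–C with C on the carbonyl side → ester).
arene: present (C6H5 — C6H5– phenyl ring → arene).
ketone: present (CH(COCH3) — pendant –COCH3: carbonyl C bonded to two carbons → ketone).
ether: present (CH(CH2OCH3) — pendant –CH2OCH3: C–O–C linkage → ether).
phenol: no segment matches this pattern.

phenol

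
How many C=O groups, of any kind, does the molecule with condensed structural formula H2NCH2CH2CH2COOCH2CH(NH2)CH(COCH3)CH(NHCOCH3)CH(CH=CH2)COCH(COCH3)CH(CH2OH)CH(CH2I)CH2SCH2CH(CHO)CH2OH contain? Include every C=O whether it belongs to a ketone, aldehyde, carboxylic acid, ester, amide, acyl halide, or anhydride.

6

CH2COOCH2: ester, 1 C=O (running total 1).
CH(COCH3): ketone, 1 C=O (running total 2).
CH(NHCOCH3): amide, 1 C=O (running total 3).
CO: ketone, 1 C=O (running total 4).
CH(COCH3): ketone, 1 C=O (running total 5).
CH(CHO): aldehyde, 1 C=O (running total 6).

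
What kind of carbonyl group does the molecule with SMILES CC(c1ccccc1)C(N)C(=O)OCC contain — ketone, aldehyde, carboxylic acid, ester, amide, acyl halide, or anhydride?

ester

The carbonyl is in the COOCH2CH3 segment: –C(=O)OCH2CH3: carbonyl C bonded to C and to –OEt → ester.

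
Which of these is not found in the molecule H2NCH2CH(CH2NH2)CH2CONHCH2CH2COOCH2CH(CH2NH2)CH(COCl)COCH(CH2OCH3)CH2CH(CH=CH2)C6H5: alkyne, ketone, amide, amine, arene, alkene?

alkyne

alkene: present (CH(CH=CH2) — pendant –CH=CH2: C=C double bond → alkene).
ketone: present (CO — –C(=O)– with carbon on both sides → ketone).
arene: present (C6H5 — –C6H5 phenyl ring → arene).
amide: present (CH2CONHCH2 — –C(=O)–N– linkage → amide (the N is not an amine)).
amine: present (H2NCH2 — –NH2 on an sp³ carbon with no adjacent C=O → amine).
alkyne: no segment matches this pattern.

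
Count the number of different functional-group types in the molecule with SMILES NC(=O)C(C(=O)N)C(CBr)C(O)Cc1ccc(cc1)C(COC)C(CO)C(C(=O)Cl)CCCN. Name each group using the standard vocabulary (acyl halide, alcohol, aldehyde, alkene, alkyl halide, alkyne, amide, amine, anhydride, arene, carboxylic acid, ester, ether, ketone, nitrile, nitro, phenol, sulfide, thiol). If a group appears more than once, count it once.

7

Working along the chain:
  H2NCO: –C(=O)NH2: carbonyl C bonded to C and to N → amide (the N is not a separate amine).
  CH(CONH2): pendant –CONH2: carbonyl C bonded to C and N → amide.
  CH(CH2Br): pendant –CH2X: halogen on sp³ carbon → alkyl halide.
  CH(OH): –OH on an sp³ carbon → alcohol (secondary).
  C6H4: para-disubstituted benzene ring → arene.
  CH(CH2OCH3): pendant –CH2OCH3: C–O–C linkage → ether.
  CH(CH2OH): pendant –CH2OH on an sp³ backbone C → alcohol.
  CH(COCl): pendant –C(=O)X: carbonyl C bonded to C and halogen → acyl halide.
  CH2NH2: –NH2 on an sp³ carbon with no adjacent C=O → amine.
Distinct types present: acyl halide, alcohol, alkyl halide, amide, amine, arene, ether.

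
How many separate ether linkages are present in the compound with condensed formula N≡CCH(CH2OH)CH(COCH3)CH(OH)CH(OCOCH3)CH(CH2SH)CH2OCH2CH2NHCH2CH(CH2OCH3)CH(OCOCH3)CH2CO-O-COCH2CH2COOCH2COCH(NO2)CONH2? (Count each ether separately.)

2

Reading the structure from left to right:
  N≡C: N≡C–: carbon triple-bonded to nitrogen → nitrile.
  CH(CH2OH): pendant –CH2OH on an sp³ backbone C → alcohol.
  CH(COCH3): pendant –COCH3: carbonyl C bonded to two carbons → ketone.
  CH(OH): –OH on an sp³ carbon → alcohol (secondary).
  CH(OCOCH3): pendant –OC(=O)CH3: an acyloxy group → ester.
  CH(CH2SH): pendant –CH2SH → thiol.
  CH2OCH2: C–O–C with sp³ carbons on both sides and no adjacent C=O → ether.
  CH2NHCH2: C–N–C with sp³ carbons and no adjacent C=O → amine (secondary).
  CH(CH2OCH3): pendant –CH2OCH3: C–O–C linkage → ether.
  CH(OCOCH3): pendant –OC(=O)CH3: an acyloxy group → ester.
  CH2CO-O-COCH2: two acyl groups sharing one oxygen, –C(=O)–O–C(=O)– → anhydride.
  CH2COOCH2: –C(=O)–O–C with C on the carbonyl side → ester.
  CO: –C(=O)– with carbon on both sides → ketone.
  CH(NO2): –NO2 on an sp³ carbon → nitro (the N=O is not a carbonyl).
  CONH2: –C(=O)NH2: carbonyl C bonded to C and to N → amide (the N is not a separate amine).
Ether appears at: CH2OCH2, CH(CH2OCH3) → 2.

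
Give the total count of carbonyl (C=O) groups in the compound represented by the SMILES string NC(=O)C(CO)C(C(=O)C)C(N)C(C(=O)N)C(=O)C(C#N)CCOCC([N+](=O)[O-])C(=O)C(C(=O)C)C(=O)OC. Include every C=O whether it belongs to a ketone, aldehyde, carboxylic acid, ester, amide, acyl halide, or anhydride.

H2NCO: amide, 1 C=O (running total 1).
CH(COCH3): ketone, 1 C=O (running total 2).
CH(CONH2): amide, 1 C=O (running total 3).
CO: ketone, 1 C=O (running total 4).
CO: ketone, 1 C=O (running total 5).
CH(COCH3): ketone, 1 C=O (running total 6).
COOCH3: ester, 1 C=O (running total 7).

7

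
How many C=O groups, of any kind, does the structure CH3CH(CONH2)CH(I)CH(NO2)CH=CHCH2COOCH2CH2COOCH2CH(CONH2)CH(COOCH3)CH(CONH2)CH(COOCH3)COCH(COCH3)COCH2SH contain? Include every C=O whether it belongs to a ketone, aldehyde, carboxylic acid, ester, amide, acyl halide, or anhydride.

10

CH(CONH2): amide, 1 C=O (running total 1).
CH2COOCH2: ester, 1 C=O (running total 2).
CH2COOCH2: ester, 1 C=O (running total 3).
CH(CONH2): amide, 1 C=O (running total 4).
CH(COOCH3): ester, 1 C=O (running total 5).
CH(CONH2): amide, 1 C=O (running total 6).
CH(COOCH3): ester, 1 C=O (running total 7).
CO: ketone, 1 C=O (running total 8).
CH(COCH3): ketone, 1 C=O (running total 9).
CO: ketone, 1 C=O (running total 10).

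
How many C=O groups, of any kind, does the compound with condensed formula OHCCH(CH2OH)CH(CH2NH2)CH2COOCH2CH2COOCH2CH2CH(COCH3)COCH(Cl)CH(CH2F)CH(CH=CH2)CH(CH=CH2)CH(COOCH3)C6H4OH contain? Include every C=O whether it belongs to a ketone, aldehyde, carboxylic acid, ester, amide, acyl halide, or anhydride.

OHC: aldehyde, 1 C=O (running total 1).
CH2COOCH2: ester, 1 C=O (running total 2).
CH2COOCH2: ester, 1 C=O (running total 3).
CH(COCH3): ketone, 1 C=O (running total 4).
CO: ketone, 1 C=O (running total 5).
CH(COOCH3): ester, 1 C=O (running total 6).

6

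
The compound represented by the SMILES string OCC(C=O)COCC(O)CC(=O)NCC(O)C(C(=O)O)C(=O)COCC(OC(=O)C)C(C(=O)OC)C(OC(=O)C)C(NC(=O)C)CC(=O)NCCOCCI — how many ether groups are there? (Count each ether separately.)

HO– on an sp³ carbon → alcohol.
pendant –CHO: carbonyl C bonded to C and H → aldehyde.
C–O–C with sp³ carbons on both sides and no adjacent C=O → ether.
–OH on an sp³ carbon → alcohol (secondary).
–C(=O)–N– linkage → amide (the N is not an amine).
–OH on an sp³ carbon → alcohol (secondary).
pendant –COOH: carbonyl C bonded to C and –OH → carboxylic acid.
–C(=O)– with carbon on both sides → ketone.
C–O–C with sp³ carbons on both sides and no adjacent C=O → ether.
pendant –OC(=O)CH3: an acyloxy group → ester.
pendant –COOCH3: carbonyl C bonded to C and –OCH3 → ester.
pendant –OC(=O)CH3: an acyloxy group → ester.
pendant –NHC(=O)CH3: N bonded to a carbonyl → amide (not amine).
–C(=O)–N– linkage → amide (the N is not an amine).
C–O–C with sp³ carbons on both sides and no adjacent C=O → ether.
halogen on an sp³ carbon → alkyl halide.
Ether appears at: CH2OCH2, CH2OCH2, CH2OCH2 → 3.

3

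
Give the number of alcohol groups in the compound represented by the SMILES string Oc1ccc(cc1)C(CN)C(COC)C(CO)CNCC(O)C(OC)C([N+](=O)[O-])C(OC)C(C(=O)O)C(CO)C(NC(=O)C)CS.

3

Taking each segment in turn:
  HOC6H4: –OH attached directly to an aromatic ring → phenol (not alcohol); the ring itself is an arene.
  CH(CH2NH2): pendant –CH2NH2: N on sp³ C, no adjacent C=O → amine.
  CH(CH2OCH3): pendant –CH2OCH3: C–O–C linkage → ether.
  CH(CH2OH): pendant –CH2OH on an sp³ backbone C → alcohol.
  CH2NHCH2: C–N–C with sp³ carbons and no adjacent C=O → amine (secondary).
  CH(OH): –OH on an sp³ carbon → alcohol (secondary).
  CH(OCH3): pendant –OCH3: C–O–C with sp³ C, no adjacent C=O → ether.
  CH(NO2): –NO2 on an sp³ carbon → nitro (the N=O is not a carbonyl).
  CH(OCH3): pendant –OCH3: C–O–C with sp³ C, no adjacent C=O → ether.
  CH(COOH): pendant –COOH: carbonyl C bonded to C and –OH → carboxylic acid.
  CH(CH2OH): pendant –CH2OH on an sp³ backbone C → alcohol.
  CH(NHCOCH3): pendant –NHC(=O)CH3: N bonded to a carbonyl → amide (not amine).
  CH2SH: –SH on an sp³ carbon → thiol.
Alcohol appears at: CH(CH2OH), CH(OH), CH(CH2OH) → 3.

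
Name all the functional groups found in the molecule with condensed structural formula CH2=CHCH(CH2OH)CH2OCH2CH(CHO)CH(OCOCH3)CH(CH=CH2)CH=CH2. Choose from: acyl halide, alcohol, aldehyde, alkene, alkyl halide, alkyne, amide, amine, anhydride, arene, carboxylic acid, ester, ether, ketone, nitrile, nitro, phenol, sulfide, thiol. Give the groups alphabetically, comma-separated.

alcohol, aldehyde, alkene, ester, ether

Working along the chain:
  CH2=CH: C=C double bond → alkene.
  CH(CH2OH): pendant –CH2OH on an sp³ backbone C → alcohol.
  CH2OCH2: C–O–C with sp³ carbons on both sides and no adjacent C=O → ether.
  CH(CHO): pendant –CHO: carbonyl C bonded to C and H → aldehyde.
  CH(OCOCH3): pendant –OC(=O)CH3: an acyloxy group → ester.
  CH(CH=CH2): pendant –CH=CH2: C=C double bond → alkene.
  CH=CH2: C=C double bond → alkene.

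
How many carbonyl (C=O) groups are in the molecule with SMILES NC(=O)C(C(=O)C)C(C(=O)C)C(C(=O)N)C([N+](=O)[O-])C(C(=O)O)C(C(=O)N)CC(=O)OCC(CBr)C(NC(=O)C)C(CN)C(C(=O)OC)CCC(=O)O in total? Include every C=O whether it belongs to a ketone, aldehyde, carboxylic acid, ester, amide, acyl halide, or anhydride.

H2NCO: amide, 1 C=O (running total 1).
CH(COCH3): ketone, 1 C=O (running total 2).
CH(COCH3): ketone, 1 C=O (running total 3).
CH(CONH2): amide, 1 C=O (running total 4).
CH(COOH): carboxylic acid, 1 C=O (running total 5).
CH(CONH2): amide, 1 C=O (running total 6).
CH2COOCH2: ester, 1 C=O (running total 7).
CH(NHCOCH3): amide, 1 C=O (running total 8).
CH(COOCH3): ester, 1 C=O (running total 9).
COOH: carboxylic acid, 1 C=O (running total 10).

10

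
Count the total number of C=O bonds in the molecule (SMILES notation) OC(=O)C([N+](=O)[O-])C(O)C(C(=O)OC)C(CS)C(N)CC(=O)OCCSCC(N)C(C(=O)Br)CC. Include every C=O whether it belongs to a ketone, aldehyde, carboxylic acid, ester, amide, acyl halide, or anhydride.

4

HOOC: carboxylic acid, 1 C=O (running total 1).
CH(COOCH3): ester, 1 C=O (running total 2).
CH2COOCH2: ester, 1 C=O (running total 3).
CH(COBr): acyl halide, 1 C=O (running total 4).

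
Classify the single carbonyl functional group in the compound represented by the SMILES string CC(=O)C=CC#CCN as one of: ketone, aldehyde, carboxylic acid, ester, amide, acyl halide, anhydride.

The carbonyl is in the CO segment: –C(=O)– with carbon on both sides → ketone.

ketone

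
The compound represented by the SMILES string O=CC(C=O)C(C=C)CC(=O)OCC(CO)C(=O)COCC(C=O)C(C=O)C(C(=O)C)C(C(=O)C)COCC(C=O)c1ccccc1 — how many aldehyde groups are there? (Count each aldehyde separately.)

terminal –CHO: carbonyl C bonded to H and C → aldehyde.
pendant –CHO: carbonyl C bonded to C and H → aldehyde.
pendant –CH=CH2: C=C double bond → alkene.
–C(=O)–O–C with C on the carbonyl side → ester.
pendant –CH2OH on an sp³ backbone C → alcohol.
–C(=O)– with carbon on both sides → ketone.
C–O–C with sp³ carbons on both sides and no adjacent C=O → ether.
pendant –CHO: carbonyl C bonded to C and H → aldehyde.
pendant –CHO: carbonyl C bonded to C and H → aldehyde.
pendant –COCH3: carbonyl C bonded to two carbons → ketone.
pendant –COCH3: carbonyl C bonded to two carbons → ketone.
C–O–C with sp³ carbons on both sides and no adjacent C=O → ether.
pendant –CHO: carbonyl C bonded to C and H → aldehyde.
–C6H5 phenyl ring → arene.
Aldehyde appears at: OHC, CH(CHO), CH(CHO), CH(CHO), CH(CHO) → 5.

5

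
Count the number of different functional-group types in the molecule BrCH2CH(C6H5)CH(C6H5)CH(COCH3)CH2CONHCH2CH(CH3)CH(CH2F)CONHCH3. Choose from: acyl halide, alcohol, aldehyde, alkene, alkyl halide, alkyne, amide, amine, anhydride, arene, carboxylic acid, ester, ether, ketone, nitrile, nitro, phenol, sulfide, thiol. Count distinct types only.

Reading the structure from left to right:
  BrCH2: halogen on an sp³ carbon → alkyl halide.
  CH(C6H5): pendant –C6H5: benzene ring → arene.
  CH(C6H5): pendant –C6H5: benzene ring → arene.
  CH(COCH3): pendant –COCH3: carbonyl C bonded to two carbons → ketone.
  CH2CONHCH2: –C(=O)–N– linkage → amide (the N is not an amine).
  CH(CH2F): pendant –CH2X: halogen on sp³ carbon → alkyl halide.
  CONHCH3: –C(=O)NHCH3: carbonyl C bonded to C and to N → amide (the N is not an amine).
Distinct types present: alkyl halide, amide, arene, ketone.

4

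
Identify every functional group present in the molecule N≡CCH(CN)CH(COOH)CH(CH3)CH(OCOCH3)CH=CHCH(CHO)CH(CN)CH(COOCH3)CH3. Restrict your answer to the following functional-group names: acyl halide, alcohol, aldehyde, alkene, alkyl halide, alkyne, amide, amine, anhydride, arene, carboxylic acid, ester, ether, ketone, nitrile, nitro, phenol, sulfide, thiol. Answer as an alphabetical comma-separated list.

aldehyde, alkene, carboxylic acid, ester, nitrile

N≡C–: carbon triple-bonded to nitrogen → nitrile.
pendant –C≡N: nitrile.
pendant –COOH: carbonyl C bonded to C and –OH → carboxylic acid.
pendant –OC(=O)CH3: an acyloxy group → ester.
C=C double bond → alkene.
pendant –CHO: carbonyl C bonded to C and H → aldehyde.
pendant –C≡N: nitrile.
pendant –COOCH3: carbonyl C bonded to C and –OCH3 → ester.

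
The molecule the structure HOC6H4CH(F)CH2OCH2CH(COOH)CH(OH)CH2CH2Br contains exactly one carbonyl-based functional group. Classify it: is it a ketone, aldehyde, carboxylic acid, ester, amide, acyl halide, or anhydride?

carboxylic acid

The carbonyl is in the CH(COOH) segment: pendant –COOH: carbonyl C bonded to C and –OH → carboxylic acid.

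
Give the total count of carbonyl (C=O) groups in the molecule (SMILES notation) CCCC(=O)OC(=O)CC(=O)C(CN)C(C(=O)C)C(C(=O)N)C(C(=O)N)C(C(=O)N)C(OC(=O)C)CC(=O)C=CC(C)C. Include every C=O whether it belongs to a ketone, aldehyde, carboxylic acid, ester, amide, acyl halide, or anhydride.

9

CH2CO-O-COCH2: anhydride, 2 C=O (running total 2).
CO: ketone, 1 C=O (running total 3).
CH(COCH3): ketone, 1 C=O (running total 4).
CH(CONH2): amide, 1 C=O (running total 5).
CH(CONH2): amide, 1 C=O (running total 6).
CH(CONH2): amide, 1 C=O (running total 7).
CH(OCOCH3): ester, 1 C=O (running total 8).
CO: ketone, 1 C=O (running total 9).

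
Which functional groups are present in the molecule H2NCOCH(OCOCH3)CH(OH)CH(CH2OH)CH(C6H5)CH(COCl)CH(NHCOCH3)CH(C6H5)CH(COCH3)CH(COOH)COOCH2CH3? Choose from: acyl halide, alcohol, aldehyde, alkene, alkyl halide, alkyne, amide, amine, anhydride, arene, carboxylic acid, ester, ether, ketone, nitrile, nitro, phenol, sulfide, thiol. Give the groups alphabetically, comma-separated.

–C(=O)NH2: carbonyl C bonded to C and to N → amide (the N is not a separate amine).
pendant –OC(=O)CH3: an acyloxy group → ester.
–OH on an sp³ carbon → alcohol (secondary).
pendant –CH2OH on an sp³ backbone C → alcohol.
pendant –C6H5: benzene ring → arene.
pendant –C(=O)X: carbonyl C bonded to C and halogen → acyl halide.
pendant –NHC(=O)CH3: N bonded to a carbonyl → amide (not amine).
pendant –C6H5: benzene ring → arene.
pendant –COCH3: carbonyl C bonded to two carbons → ketone.
pendant –COOH: carbonyl C bonded to C and –OH → carboxylic acid.
–C(=O)OCH2CH3: carbonyl C bonded to C and to –OEt → ester.

acyl halide, alcohol, amide, arene, carboxylic acid, ester, ketone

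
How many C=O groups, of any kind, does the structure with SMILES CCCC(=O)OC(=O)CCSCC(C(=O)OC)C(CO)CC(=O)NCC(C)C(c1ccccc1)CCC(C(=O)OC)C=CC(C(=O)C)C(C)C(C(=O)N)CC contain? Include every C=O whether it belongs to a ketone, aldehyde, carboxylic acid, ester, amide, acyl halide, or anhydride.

CH2CO-O-COCH2: anhydride, 2 C=O (running total 2).
CH(COOCH3): ester, 1 C=O (running total 3).
CH2CONHCH2: amide, 1 C=O (running total 4).
CH(COOCH3): ester, 1 C=O (running total 5).
CH(COCH3): ketone, 1 C=O (running total 6).
CH(CONH2): amide, 1 C=O (running total 7).

7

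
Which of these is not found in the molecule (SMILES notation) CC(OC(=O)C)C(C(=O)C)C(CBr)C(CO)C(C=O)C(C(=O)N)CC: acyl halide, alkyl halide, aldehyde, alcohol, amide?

acyl halide

amide: present (CH(CONH2) — pendant –CONH2: carbonyl C bonded to C and N → amide).
alkyl halide: present (CH(CH2Br) — pendant –CH2X: halogen on sp³ carbon → alkyl halide).
aldehyde: present (CH(CHO) — pendant –CHO: carbonyl C bonded to C and H → aldehyde).
alcohol: present (CH(CH2OH) — pendant –CH2OH on an sp³ backbone C → alcohol).
acyl halide: no segment matches this pattern.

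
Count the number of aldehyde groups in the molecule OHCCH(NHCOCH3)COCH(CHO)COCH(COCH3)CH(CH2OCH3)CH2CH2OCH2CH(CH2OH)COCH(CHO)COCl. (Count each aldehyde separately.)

Taking each segment in turn:
  OHC: terminal –CHO: carbonyl C bonded to H and C → aldehyde.
  CH(NHCOCH3): pendant –NHC(=O)CH3: N bonded to a carbonyl → amide (not amine).
  CO: –C(=O)– with carbon on both sides → ketone.
  CH(CHO): pendant –CHO: carbonyl C bonded to C and H → aldehyde.
  CO: –C(=O)– with carbon on both sides → ketone.
  CH(COCH3): pendant –COCH3: carbonyl C bonded to two carbons → ketone.
  CH(CH2OCH3): pendant –CH2OCH3: C–O–C linkage → ether.
  CH2OCH2: C–O–C with sp³ carbons on both sides and no adjacent C=O → ether.
  CH(CH2OH): pendant –CH2OH on an sp³ backbone C → alcohol.
  CO: –C(=O)– with carbon on both sides → ketone.
  CH(CHO): pendant –CHO: carbonyl C bonded to C and H → aldehyde.
  COCl: –C(=O)Cl: carbonyl C bonded to C and to a halogen → acyl halide (not alkyl halide).
Aldehyde appears at: OHC, CH(CHO), CH(CHO) → 3.

3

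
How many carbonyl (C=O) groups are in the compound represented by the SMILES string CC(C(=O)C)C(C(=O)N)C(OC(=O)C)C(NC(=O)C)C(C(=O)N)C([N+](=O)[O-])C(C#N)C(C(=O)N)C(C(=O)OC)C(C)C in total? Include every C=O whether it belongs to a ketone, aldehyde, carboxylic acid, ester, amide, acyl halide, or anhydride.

7

CH(COCH3): ketone, 1 C=O (running total 1).
CH(CONH2): amide, 1 C=O (running total 2).
CH(OCOCH3): ester, 1 C=O (running total 3).
CH(NHCOCH3): amide, 1 C=O (running total 4).
CH(CONH2): amide, 1 C=O (running total 5).
CH(CONH2): amide, 1 C=O (running total 6).
CH(COOCH3): ester, 1 C=O (running total 7).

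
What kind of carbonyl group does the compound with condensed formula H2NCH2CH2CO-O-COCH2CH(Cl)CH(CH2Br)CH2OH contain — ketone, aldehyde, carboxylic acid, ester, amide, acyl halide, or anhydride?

anhydride

The carbonyl is in the CH2CO-O-COCH2 segment: two acyl groups sharing one oxygen, –C(=O)–O–C(=O)– → anhydride.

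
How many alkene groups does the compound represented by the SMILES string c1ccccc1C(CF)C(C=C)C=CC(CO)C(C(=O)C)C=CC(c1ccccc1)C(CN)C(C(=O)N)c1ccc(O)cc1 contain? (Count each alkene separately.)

C6H5– phenyl ring → arene.
pendant –CH2X: halogen on sp³ carbon → alkyl halide.
pendant –CH=CH2: C=C double bond → alkene.
C=C double bond → alkene.
pendant –CH2OH on an sp³ backbone C → alcohol.
pendant –COCH3: carbonyl C bonded to two carbons → ketone.
C=C double bond → alkene.
pendant –C6H5: benzene ring → arene.
pendant –CH2NH2: N on sp³ C, no adjacent C=O → amine.
pendant –CONH2: carbonyl C bonded to C and N → amide.
–OH attached directly to an aromatic ring → phenol (not alcohol); the ring itself is an arene.
Alkene appears at: CH(CH=CH2), CH=CH, CH=CH → 3.

3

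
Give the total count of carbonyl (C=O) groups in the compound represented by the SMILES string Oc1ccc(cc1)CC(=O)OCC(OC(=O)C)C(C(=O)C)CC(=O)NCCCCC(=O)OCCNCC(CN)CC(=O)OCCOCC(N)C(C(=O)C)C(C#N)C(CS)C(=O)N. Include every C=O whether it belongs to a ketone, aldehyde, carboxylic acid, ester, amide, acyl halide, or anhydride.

8

CH2COOCH2: ester, 1 C=O (running total 1).
CH(OCOCH3): ester, 1 C=O (running total 2).
CH(COCH3): ketone, 1 C=O (running total 3).
CH2CONHCH2: amide, 1 C=O (running total 4).
CH2COOCH2: ester, 1 C=O (running total 5).
CH2COOCH2: ester, 1 C=O (running total 6).
CH(COCH3): ketone, 1 C=O (running total 7).
CONH2: amide, 1 C=O (running total 8).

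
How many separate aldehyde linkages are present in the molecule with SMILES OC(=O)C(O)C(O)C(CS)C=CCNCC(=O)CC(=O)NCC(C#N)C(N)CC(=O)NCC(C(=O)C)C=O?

1

–COOH: carbonyl C bonded to –OH and C → carboxylic acid (the –OH is not a separate alcohol).
–OH on an sp³ carbon → alcohol (secondary).
–OH on an sp³ carbon → alcohol (secondary).
pendant –CH2SH → thiol.
C=C double bond → alkene.
C–N–C with sp³ carbons and no adjacent C=O → amine (secondary).
–C(=O)– with carbon on both sides → ketone.
–C(=O)–N– linkage → amide (the N is not an amine).
pendant –C≡N: nitrile.
–NH2 on an sp³ carbon with no adjacent C=O → amine.
–C(=O)–N– linkage → amide (the N is not an amine).
pendant –COCH3: carbonyl C bonded to two carbons → ketone.
terminal –CHO: carbonyl C bonded to H and C → aldehyde.
Aldehyde appears at: CHO → 1.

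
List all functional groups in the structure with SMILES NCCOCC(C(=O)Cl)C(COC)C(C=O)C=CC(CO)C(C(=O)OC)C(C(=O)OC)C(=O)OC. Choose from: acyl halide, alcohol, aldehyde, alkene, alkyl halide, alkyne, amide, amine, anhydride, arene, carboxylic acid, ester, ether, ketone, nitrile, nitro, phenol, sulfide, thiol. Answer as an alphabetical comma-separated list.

acyl halide, alcohol, aldehyde, alkene, amine, ester, ether

Taking each segment in turn:
  H2NCH2: –NH2 on an sp³ carbon with no adjacent C=O → amine.
  CH2OCH2: C–O–C with sp³ carbons on both sides and no adjacent C=O → ether.
  CH(COCl): pendant –C(=O)X: carbonyl C bonded to C and halogen → acyl halide.
  CH(CH2OCH3): pendant –CH2OCH3: C–O–C linkage → ether.
  CH(CHO): pendant –CHO: carbonyl C bonded to C and H → aldehyde.
  CH=CH: C=C double bond → alkene.
  CH(CH2OH): pendant –CH2OH on an sp³ backbone C → alcohol.
  CH(COOCH3): pendant –COOCH3: carbonyl C bonded to C and –OCH3 → ester.
  CH(COOCH3): pendant –COOCH3: carbonyl C bonded to C and –OCH3 → ester.
  COOCH3: –C(=O)OCH3: carbonyl C bonded to C and to –OCH3 → ester (not ketone + ether).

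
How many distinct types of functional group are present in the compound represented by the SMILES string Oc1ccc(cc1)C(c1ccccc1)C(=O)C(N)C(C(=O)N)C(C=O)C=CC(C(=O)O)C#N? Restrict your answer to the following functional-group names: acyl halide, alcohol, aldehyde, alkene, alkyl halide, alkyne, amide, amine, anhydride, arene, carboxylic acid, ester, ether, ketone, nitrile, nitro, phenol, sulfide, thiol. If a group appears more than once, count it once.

9

Working along the chain:
  HOC6H4: –OH attached directly to an aromatic ring → phenol (not alcohol); the ring itself is an arene.
  CH(C6H5): pendant –C6H5: benzene ring → arene.
  CO: –C(=O)– with carbon on both sides → ketone.
  CH(NH2): –NH2 on an sp³ carbon with no adjacent C=O → amine.
  CH(CONH2): pendant –CONH2: carbonyl C bonded to C and N → amide.
  CH(CHO): pendant –CHO: carbonyl C bonded to C and H → aldehyde.
  CH=CH: C=C double bond → alkene.
  CH(COOH): pendant –COOH: carbonyl C bonded to C and –OH → carboxylic acid.
  CN: –C≡N: carbon triple-bonded to nitrogen → nitrile.
Distinct types present: aldehyde, alkene, amide, amine, arene, carboxylic acid, ketone, nitrile, phenol.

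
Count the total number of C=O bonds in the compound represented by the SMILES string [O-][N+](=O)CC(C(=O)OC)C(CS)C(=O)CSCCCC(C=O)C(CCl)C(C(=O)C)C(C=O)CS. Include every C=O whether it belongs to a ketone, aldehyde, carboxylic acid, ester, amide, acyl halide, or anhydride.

CH(COOCH3): ester, 1 C=O (running total 1).
CO: ketone, 1 C=O (running total 2).
CH(CHO): aldehyde, 1 C=O (running total 3).
CH(COCH3): ketone, 1 C=O (running total 4).
CH(CHO): aldehyde, 1 C=O (running total 5).

5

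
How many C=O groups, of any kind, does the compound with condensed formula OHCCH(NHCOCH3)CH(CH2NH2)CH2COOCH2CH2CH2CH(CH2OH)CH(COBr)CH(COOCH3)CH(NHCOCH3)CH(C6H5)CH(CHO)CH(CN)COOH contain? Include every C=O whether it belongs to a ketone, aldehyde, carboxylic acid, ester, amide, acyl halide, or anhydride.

OHC: aldehyde, 1 C=O (running total 1).
CH(NHCOCH3): amide, 1 C=O (running total 2).
CH2COOCH2: ester, 1 C=O (running total 3).
CH(COBr): acyl halide, 1 C=O (running total 4).
CH(COOCH3): ester, 1 C=O (running total 5).
CH(NHCOCH3): amide, 1 C=O (running total 6).
CH(CHO): aldehyde, 1 C=O (running total 7).
COOH: carboxylic acid, 1 C=O (running total 8).

8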